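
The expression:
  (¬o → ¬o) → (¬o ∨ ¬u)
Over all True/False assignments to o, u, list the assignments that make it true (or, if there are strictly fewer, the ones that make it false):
is false only for:
  o=True, u=True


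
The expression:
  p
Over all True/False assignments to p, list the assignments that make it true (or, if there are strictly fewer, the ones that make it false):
is true only for:
  p=True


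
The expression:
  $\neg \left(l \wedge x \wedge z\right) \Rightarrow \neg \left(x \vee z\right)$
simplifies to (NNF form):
$\left(\neg x \wedge \neg z\right) \vee \left(l \wedge x \wedge z\right)$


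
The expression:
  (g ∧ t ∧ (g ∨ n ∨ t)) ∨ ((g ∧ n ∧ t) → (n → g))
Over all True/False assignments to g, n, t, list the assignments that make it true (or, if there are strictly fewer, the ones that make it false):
is always true.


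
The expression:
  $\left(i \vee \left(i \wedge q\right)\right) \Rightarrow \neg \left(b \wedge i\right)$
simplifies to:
$\neg b \vee \neg i$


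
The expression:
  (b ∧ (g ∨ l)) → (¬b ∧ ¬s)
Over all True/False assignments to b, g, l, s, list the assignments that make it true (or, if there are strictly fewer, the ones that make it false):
is false only for:
  b=True, g=False, l=True, s=False;
  b=True, g=False, l=True, s=True;
  b=True, g=True, l=False, s=False;
  b=True, g=True, l=False, s=True;
  b=True, g=True, l=True, s=False;
  b=True, g=True, l=True, s=True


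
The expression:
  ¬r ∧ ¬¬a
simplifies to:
a ∧ ¬r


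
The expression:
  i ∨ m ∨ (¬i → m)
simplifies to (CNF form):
i ∨ m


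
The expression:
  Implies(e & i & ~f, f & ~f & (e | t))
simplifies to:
f | ~e | ~i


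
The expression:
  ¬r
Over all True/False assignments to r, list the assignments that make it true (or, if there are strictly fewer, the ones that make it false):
is true only for:
  r=False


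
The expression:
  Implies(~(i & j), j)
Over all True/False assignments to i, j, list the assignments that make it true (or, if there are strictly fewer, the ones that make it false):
is true only for:
  i=False, j=True;
  i=True, j=True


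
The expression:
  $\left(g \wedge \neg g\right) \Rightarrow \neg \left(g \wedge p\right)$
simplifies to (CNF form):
$\text{True}$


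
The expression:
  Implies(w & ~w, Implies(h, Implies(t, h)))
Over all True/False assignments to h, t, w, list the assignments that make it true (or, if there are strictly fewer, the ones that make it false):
is always true.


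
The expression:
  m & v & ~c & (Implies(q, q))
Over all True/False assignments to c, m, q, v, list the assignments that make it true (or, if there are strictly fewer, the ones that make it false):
is true only for:
  c=False, m=True, q=False, v=True;
  c=False, m=True, q=True, v=True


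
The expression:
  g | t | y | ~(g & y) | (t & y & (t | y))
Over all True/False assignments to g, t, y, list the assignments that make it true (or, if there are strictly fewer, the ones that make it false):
is always true.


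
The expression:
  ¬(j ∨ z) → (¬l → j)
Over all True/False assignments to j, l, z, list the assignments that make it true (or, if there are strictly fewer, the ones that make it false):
is false only for:
  j=False, l=False, z=False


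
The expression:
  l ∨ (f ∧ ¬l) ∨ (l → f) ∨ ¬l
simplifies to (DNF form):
True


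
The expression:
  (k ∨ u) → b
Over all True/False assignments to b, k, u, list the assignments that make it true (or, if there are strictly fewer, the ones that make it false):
is false only for:
  b=False, k=False, u=True;
  b=False, k=True, u=False;
  b=False, k=True, u=True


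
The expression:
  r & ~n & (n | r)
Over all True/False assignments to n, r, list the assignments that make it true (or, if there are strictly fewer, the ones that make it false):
is true only for:
  n=False, r=True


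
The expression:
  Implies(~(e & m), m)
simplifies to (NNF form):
m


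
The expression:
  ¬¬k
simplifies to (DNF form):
k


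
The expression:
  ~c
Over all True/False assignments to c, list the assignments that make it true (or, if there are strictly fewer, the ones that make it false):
is true only for:
  c=False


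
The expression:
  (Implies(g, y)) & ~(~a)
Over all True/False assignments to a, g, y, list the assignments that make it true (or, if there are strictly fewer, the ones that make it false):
is true only for:
  a=True, g=False, y=False;
  a=True, g=False, y=True;
  a=True, g=True, y=True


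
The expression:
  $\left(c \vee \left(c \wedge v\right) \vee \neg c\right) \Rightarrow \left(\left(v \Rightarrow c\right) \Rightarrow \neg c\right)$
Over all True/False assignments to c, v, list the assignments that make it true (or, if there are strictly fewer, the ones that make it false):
is true only for:
  c=False, v=False;
  c=False, v=True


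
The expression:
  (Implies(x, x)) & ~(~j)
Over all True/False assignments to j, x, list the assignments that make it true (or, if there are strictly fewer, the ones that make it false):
is true only for:
  j=True, x=False;
  j=True, x=True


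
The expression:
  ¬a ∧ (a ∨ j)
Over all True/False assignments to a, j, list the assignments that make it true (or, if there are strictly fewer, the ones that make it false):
is true only for:
  a=False, j=True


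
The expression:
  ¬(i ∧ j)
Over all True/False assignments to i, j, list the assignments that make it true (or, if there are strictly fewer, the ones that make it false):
is false only for:
  i=True, j=True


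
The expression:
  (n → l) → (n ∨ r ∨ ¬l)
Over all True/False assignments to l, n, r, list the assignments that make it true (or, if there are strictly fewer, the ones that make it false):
is false only for:
  l=True, n=False, r=False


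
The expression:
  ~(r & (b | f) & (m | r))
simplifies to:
~r | (~b & ~f)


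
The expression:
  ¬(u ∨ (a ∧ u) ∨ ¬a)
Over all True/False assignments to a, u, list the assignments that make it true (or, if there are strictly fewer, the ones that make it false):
is true only for:
  a=True, u=False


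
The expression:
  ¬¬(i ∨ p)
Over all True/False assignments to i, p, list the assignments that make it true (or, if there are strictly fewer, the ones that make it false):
is false only for:
  i=False, p=False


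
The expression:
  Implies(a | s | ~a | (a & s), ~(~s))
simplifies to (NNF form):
s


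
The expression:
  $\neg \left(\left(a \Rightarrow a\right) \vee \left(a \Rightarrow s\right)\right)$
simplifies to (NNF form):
$\text{False}$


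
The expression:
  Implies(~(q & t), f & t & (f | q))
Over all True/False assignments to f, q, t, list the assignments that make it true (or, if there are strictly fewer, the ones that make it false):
is true only for:
  f=False, q=True, t=True;
  f=True, q=False, t=True;
  f=True, q=True, t=True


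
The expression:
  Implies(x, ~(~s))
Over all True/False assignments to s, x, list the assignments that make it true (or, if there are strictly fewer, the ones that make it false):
is false only for:
  s=False, x=True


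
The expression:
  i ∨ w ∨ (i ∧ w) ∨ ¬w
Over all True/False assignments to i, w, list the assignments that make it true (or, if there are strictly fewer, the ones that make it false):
is always true.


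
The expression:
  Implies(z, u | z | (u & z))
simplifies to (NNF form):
True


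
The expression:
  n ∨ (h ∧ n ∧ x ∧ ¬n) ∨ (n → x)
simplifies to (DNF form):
True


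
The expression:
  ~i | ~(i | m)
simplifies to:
~i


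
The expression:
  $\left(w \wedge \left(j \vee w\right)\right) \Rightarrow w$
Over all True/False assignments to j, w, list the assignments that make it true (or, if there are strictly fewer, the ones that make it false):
is always true.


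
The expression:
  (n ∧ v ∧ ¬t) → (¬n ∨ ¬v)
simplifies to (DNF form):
t ∨ ¬n ∨ ¬v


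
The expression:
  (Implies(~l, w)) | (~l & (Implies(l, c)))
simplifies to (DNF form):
True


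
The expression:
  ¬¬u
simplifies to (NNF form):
u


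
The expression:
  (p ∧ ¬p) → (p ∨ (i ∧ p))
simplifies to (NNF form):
True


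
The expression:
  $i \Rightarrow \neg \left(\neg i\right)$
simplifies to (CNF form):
$\text{True}$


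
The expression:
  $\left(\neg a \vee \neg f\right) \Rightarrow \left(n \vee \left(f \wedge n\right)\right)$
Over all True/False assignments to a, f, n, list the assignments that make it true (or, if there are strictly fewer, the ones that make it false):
is false only for:
  a=False, f=False, n=False;
  a=False, f=True, n=False;
  a=True, f=False, n=False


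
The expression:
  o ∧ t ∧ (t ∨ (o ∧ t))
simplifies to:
o ∧ t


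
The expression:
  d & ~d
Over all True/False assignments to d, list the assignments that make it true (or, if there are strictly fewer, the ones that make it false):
is never true.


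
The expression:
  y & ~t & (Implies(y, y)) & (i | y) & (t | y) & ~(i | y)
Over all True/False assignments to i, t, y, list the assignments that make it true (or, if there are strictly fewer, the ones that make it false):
is never true.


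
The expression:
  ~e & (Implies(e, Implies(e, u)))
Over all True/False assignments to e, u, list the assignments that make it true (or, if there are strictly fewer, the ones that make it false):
is true only for:
  e=False, u=False;
  e=False, u=True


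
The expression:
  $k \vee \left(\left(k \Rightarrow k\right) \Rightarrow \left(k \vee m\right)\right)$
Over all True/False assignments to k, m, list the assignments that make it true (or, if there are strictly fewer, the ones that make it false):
is false only for:
  k=False, m=False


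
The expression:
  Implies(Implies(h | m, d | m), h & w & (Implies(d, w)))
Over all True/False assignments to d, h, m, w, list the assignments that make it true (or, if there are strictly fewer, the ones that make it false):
is true only for:
  d=False, h=True, m=False, w=False;
  d=False, h=True, m=False, w=True;
  d=False, h=True, m=True, w=True;
  d=True, h=True, m=False, w=True;
  d=True, h=True, m=True, w=True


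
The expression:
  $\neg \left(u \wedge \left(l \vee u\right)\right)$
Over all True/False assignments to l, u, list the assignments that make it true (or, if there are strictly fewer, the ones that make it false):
is true only for:
  l=False, u=False;
  l=True, u=False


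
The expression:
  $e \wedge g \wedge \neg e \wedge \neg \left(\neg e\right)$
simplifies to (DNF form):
$\text{False}$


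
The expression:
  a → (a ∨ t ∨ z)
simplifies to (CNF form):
True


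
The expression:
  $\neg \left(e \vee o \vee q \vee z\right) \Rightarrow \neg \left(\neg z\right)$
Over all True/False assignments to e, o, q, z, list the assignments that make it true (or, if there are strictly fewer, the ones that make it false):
is false only for:
  e=False, o=False, q=False, z=False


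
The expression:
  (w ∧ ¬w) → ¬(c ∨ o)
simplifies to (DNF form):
True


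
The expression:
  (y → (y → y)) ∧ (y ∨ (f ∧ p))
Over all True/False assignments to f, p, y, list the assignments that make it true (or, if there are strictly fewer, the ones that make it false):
is false only for:
  f=False, p=False, y=False;
  f=False, p=True, y=False;
  f=True, p=False, y=False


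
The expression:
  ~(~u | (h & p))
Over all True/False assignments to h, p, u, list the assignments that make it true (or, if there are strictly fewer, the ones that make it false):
is true only for:
  h=False, p=False, u=True;
  h=False, p=True, u=True;
  h=True, p=False, u=True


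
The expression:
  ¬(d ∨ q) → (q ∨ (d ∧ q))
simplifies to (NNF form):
d ∨ q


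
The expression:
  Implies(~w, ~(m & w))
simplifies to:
True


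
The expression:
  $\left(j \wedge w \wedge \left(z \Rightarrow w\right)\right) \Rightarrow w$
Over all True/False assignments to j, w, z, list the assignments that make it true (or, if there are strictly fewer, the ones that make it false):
is always true.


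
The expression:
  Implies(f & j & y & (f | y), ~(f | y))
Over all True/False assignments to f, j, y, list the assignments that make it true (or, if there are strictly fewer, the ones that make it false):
is false only for:
  f=True, j=True, y=True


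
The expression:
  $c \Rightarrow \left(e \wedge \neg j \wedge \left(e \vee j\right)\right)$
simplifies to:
$\left(e \wedge \neg j\right) \vee \neg c$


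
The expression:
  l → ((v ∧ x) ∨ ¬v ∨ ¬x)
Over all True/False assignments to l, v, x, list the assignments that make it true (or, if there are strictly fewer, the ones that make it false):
is always true.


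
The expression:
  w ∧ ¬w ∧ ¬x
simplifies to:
False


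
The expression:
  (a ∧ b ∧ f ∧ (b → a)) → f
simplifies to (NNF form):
True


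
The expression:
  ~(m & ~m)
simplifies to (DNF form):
True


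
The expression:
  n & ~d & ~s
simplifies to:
n & ~d & ~s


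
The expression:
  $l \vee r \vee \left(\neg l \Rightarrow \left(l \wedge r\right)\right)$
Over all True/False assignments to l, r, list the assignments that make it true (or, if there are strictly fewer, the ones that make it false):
is false only for:
  l=False, r=False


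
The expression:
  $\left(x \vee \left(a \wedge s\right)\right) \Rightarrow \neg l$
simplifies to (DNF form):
$\left(\neg a \wedge \neg x\right) \vee \left(\neg s \wedge \neg x\right) \vee \neg l$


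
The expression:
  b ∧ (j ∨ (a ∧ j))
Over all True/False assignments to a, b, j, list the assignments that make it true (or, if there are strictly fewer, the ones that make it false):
is true only for:
  a=False, b=True, j=True;
  a=True, b=True, j=True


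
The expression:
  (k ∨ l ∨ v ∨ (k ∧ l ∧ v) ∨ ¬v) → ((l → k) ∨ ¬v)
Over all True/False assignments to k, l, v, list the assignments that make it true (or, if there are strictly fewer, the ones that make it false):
is false only for:
  k=False, l=True, v=True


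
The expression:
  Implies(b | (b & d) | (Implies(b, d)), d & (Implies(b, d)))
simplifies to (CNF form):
d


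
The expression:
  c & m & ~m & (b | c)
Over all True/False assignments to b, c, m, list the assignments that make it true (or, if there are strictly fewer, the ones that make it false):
is never true.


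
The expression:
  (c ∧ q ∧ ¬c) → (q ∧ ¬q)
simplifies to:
True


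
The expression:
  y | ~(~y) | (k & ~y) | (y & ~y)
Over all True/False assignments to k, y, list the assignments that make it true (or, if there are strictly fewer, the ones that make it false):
is false only for:
  k=False, y=False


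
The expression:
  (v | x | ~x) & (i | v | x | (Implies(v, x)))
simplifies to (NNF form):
True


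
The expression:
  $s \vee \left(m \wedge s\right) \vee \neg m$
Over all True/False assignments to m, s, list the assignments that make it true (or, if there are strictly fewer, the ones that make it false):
is false only for:
  m=True, s=False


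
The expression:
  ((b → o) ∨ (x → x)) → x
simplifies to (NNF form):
x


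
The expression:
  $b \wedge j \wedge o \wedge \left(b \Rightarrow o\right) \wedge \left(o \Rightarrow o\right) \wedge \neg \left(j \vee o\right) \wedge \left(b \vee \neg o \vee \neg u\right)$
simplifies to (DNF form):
$\text{False}$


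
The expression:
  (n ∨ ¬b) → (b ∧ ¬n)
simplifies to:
b ∧ ¬n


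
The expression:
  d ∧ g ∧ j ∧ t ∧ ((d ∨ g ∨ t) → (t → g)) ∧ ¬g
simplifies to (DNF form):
False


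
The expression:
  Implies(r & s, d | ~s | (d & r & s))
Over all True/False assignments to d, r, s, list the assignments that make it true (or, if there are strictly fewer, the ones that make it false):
is false only for:
  d=False, r=True, s=True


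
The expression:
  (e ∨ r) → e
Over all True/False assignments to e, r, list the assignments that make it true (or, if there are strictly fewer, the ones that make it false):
is false only for:
  e=False, r=True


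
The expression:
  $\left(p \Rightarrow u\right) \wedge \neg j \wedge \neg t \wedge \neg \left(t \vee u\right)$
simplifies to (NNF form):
$\neg j \wedge \neg p \wedge \neg t \wedge \neg u$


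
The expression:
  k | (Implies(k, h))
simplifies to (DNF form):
True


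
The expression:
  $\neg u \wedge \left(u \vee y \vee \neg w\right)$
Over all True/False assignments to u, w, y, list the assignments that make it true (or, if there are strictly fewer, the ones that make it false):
is true only for:
  u=False, w=False, y=False;
  u=False, w=False, y=True;
  u=False, w=True, y=True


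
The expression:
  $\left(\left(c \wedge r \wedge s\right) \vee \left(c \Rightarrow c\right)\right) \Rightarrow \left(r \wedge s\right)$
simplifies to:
$r \wedge s$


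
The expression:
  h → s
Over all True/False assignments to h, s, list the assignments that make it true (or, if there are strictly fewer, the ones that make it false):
is false only for:
  h=True, s=False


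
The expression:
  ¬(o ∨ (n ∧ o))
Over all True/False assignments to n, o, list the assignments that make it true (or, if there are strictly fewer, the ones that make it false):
is true only for:
  n=False, o=False;
  n=True, o=False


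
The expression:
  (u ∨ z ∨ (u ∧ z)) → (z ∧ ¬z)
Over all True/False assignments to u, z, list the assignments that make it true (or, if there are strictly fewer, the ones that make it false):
is true only for:
  u=False, z=False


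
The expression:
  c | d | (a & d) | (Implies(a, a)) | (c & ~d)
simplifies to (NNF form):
True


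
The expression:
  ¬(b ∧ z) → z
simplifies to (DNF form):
z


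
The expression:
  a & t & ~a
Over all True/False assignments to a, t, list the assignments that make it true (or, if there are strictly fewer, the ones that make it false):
is never true.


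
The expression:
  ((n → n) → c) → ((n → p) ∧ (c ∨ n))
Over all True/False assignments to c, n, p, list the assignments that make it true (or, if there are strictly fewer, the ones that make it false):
is false only for:
  c=True, n=True, p=False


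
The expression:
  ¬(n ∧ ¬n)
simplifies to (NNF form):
True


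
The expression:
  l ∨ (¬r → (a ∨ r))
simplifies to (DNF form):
a ∨ l ∨ r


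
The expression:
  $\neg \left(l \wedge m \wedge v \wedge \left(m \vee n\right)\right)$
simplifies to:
$\neg l \vee \neg m \vee \neg v$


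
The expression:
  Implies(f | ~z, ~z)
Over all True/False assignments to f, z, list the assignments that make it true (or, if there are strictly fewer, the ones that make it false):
is false only for:
  f=True, z=True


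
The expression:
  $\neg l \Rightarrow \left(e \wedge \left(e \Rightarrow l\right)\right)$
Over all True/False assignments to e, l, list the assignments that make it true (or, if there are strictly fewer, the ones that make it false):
is true only for:
  e=False, l=True;
  e=True, l=True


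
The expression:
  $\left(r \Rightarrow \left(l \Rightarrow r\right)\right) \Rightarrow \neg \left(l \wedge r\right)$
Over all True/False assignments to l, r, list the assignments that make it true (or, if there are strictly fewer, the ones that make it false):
is false only for:
  l=True, r=True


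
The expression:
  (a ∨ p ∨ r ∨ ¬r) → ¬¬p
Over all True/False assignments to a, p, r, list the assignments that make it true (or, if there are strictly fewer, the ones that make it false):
is true only for:
  a=False, p=True, r=False;
  a=False, p=True, r=True;
  a=True, p=True, r=False;
  a=True, p=True, r=True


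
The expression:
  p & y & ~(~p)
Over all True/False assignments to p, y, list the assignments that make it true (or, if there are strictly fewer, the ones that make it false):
is true only for:
  p=True, y=True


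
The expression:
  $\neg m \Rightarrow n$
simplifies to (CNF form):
$m \vee n$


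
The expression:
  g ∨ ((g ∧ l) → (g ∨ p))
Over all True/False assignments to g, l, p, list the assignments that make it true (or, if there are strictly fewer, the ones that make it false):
is always true.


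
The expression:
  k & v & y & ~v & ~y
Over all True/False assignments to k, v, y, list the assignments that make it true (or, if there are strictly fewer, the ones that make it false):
is never true.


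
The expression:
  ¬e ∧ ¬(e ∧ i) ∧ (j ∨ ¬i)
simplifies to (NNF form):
¬e ∧ (j ∨ ¬i)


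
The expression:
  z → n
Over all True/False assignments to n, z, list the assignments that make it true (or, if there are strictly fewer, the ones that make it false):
is false only for:
  n=False, z=True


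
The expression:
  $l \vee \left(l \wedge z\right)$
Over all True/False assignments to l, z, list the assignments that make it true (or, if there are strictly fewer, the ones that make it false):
is true only for:
  l=True, z=False;
  l=True, z=True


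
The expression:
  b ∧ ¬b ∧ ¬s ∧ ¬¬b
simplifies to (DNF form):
False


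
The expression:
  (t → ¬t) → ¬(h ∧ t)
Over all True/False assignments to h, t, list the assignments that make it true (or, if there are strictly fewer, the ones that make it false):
is always true.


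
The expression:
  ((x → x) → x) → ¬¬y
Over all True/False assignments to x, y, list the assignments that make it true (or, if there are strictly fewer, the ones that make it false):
is false only for:
  x=True, y=False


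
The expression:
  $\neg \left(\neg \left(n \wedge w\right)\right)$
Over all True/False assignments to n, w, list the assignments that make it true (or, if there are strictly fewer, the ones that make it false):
is true only for:
  n=True, w=True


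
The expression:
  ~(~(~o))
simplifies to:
~o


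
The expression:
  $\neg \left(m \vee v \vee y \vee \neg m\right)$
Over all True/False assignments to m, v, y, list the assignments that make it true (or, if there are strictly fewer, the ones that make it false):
is never true.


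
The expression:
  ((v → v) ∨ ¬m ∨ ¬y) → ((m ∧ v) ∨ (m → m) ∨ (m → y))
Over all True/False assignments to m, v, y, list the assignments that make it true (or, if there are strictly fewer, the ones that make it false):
is always true.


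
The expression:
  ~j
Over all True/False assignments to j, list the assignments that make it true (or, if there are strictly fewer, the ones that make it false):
is true only for:
  j=False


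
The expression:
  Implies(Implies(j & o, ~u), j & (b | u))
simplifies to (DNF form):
(b & j) | (j & u)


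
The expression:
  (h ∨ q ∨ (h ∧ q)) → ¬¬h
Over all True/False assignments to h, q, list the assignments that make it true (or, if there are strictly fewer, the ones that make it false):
is false only for:
  h=False, q=True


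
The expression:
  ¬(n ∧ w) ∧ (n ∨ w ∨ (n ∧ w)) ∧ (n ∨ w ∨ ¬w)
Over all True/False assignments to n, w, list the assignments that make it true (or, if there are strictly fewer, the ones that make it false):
is true only for:
  n=False, w=True;
  n=True, w=False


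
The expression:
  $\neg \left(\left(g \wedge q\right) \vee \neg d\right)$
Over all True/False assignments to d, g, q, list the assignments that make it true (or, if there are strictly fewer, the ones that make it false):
is true only for:
  d=True, g=False, q=False;
  d=True, g=False, q=True;
  d=True, g=True, q=False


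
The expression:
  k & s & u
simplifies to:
k & s & u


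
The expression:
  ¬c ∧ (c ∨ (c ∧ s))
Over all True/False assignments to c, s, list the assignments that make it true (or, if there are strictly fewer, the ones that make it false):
is never true.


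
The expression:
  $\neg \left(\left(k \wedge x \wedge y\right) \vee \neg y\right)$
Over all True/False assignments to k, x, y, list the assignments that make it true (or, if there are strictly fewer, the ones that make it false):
is true only for:
  k=False, x=False, y=True;
  k=False, x=True, y=True;
  k=True, x=False, y=True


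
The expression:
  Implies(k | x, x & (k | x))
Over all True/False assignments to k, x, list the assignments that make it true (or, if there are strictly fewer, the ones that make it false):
is false only for:
  k=True, x=False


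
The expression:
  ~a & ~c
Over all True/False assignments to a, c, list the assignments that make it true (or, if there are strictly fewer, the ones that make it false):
is true only for:
  a=False, c=False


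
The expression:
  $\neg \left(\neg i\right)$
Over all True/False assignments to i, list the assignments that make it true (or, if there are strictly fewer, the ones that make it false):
is true only for:
  i=True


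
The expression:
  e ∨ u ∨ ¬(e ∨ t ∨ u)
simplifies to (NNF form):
e ∨ u ∨ ¬t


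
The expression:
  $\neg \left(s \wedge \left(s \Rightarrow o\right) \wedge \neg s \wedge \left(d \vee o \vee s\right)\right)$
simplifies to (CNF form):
$\text{True}$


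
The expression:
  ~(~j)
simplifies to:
j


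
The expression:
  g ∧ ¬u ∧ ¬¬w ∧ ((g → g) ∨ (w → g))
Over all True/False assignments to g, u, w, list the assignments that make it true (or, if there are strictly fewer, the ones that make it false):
is true only for:
  g=True, u=False, w=True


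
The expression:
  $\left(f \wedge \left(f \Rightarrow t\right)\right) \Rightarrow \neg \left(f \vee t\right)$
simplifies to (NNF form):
$\neg f \vee \neg t$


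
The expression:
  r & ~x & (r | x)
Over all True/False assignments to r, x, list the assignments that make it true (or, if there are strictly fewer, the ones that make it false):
is true only for:
  r=True, x=False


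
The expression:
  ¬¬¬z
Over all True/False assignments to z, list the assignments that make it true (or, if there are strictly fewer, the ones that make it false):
is true only for:
  z=False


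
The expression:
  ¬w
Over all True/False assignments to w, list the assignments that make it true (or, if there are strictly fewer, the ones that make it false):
is true only for:
  w=False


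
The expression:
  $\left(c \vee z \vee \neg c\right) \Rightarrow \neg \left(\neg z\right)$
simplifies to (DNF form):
$z$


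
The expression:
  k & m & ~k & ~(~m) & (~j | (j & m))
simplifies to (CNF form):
False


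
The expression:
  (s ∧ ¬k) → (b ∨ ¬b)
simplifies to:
True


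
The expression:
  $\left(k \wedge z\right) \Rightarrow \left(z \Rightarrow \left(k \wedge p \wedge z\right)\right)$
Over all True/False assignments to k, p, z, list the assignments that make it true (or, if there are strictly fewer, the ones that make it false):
is false only for:
  k=True, p=False, z=True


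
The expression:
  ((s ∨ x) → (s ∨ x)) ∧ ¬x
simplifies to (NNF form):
¬x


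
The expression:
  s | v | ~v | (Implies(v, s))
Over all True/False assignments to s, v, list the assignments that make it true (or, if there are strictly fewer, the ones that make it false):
is always true.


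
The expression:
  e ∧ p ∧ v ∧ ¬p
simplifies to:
False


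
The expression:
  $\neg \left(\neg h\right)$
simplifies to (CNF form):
$h$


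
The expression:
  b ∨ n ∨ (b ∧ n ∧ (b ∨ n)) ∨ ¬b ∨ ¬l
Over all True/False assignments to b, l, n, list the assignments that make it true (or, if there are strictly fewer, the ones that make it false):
is always true.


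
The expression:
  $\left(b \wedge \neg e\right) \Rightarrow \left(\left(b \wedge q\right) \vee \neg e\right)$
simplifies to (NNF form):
$\text{True}$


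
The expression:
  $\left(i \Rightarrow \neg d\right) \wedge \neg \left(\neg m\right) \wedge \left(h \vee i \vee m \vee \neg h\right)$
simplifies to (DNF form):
$\left(m \wedge \neg d\right) \vee \left(m \wedge \neg i\right)$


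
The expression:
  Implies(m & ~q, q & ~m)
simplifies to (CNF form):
q | ~m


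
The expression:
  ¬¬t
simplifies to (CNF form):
t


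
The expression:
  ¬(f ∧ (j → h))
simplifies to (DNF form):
(j ∧ ¬h) ∨ ¬f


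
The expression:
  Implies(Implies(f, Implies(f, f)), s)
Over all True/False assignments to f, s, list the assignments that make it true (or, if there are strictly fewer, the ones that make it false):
is true only for:
  f=False, s=True;
  f=True, s=True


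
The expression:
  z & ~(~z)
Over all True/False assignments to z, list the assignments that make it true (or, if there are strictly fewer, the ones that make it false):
is true only for:
  z=True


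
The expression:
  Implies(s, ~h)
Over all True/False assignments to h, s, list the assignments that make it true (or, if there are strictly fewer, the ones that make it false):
is false only for:
  h=True, s=True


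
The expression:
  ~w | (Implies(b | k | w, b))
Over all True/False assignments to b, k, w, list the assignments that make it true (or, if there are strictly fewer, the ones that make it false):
is false only for:
  b=False, k=False, w=True;
  b=False, k=True, w=True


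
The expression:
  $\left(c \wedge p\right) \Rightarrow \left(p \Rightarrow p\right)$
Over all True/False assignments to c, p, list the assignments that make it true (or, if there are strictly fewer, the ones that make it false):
is always true.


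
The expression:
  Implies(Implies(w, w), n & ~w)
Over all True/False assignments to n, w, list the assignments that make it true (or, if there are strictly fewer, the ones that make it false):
is true only for:
  n=True, w=False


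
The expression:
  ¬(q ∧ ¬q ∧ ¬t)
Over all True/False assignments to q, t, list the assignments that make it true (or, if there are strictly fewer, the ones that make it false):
is always true.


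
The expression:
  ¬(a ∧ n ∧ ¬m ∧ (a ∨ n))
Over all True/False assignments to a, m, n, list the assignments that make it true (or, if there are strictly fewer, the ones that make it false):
is false only for:
  a=True, m=False, n=True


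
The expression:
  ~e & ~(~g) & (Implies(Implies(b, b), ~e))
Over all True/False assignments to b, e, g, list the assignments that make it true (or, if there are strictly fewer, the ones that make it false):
is true only for:
  b=False, e=False, g=True;
  b=True, e=False, g=True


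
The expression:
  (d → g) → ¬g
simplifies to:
¬g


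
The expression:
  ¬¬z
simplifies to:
z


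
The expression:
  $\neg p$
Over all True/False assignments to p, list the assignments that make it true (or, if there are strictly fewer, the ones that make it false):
is true only for:
  p=False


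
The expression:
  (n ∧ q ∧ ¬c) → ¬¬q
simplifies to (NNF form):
True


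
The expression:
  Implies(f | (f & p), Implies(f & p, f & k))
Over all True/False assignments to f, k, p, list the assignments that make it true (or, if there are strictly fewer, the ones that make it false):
is false only for:
  f=True, k=False, p=True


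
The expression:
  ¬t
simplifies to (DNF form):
¬t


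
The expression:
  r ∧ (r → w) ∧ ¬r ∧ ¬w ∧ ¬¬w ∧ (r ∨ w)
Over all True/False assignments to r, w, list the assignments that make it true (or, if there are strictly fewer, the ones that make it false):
is never true.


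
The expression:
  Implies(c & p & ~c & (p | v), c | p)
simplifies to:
True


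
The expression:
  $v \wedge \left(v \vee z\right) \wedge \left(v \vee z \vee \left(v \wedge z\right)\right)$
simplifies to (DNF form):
$v$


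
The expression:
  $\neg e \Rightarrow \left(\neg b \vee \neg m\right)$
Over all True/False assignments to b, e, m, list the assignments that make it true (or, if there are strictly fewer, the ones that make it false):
is false only for:
  b=True, e=False, m=True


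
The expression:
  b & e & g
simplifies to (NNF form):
b & e & g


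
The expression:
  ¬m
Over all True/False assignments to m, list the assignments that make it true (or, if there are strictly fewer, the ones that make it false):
is true only for:
  m=False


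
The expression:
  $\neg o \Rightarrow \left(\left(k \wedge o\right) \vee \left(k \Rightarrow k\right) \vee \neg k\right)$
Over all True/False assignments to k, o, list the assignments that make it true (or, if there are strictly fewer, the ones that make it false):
is always true.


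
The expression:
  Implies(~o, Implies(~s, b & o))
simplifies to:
o | s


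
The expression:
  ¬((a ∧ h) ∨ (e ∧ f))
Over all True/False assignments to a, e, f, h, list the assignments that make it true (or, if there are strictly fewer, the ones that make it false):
is false only for:
  a=False, e=True, f=True, h=False;
  a=False, e=True, f=True, h=True;
  a=True, e=False, f=False, h=True;
  a=True, e=False, f=True, h=True;
  a=True, e=True, f=False, h=True;
  a=True, e=True, f=True, h=False;
  a=True, e=True, f=True, h=True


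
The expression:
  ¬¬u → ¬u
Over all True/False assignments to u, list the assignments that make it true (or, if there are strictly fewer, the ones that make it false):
is true only for:
  u=False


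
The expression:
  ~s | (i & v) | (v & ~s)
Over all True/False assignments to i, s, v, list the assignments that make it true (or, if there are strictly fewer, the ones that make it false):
is false only for:
  i=False, s=True, v=False;
  i=False, s=True, v=True;
  i=True, s=True, v=False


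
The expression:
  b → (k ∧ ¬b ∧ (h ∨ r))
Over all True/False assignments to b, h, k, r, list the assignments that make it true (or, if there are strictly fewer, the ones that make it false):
is true only for:
  b=False, h=False, k=False, r=False;
  b=False, h=False, k=False, r=True;
  b=False, h=False, k=True, r=False;
  b=False, h=False, k=True, r=True;
  b=False, h=True, k=False, r=False;
  b=False, h=True, k=False, r=True;
  b=False, h=True, k=True, r=False;
  b=False, h=True, k=True, r=True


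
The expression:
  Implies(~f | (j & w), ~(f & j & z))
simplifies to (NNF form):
~f | ~j | ~w | ~z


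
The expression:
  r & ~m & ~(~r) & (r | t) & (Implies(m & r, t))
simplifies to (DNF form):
r & ~m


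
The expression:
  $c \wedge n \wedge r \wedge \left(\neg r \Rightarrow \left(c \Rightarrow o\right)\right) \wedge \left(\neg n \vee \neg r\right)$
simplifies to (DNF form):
$\text{False}$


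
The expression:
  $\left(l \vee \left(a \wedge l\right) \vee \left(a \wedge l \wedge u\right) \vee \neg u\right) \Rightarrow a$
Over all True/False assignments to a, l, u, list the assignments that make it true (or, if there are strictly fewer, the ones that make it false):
is false only for:
  a=False, l=False, u=False;
  a=False, l=True, u=False;
  a=False, l=True, u=True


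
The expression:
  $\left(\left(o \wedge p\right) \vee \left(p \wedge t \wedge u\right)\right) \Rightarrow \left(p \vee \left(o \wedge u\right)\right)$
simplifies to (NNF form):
$\text{True}$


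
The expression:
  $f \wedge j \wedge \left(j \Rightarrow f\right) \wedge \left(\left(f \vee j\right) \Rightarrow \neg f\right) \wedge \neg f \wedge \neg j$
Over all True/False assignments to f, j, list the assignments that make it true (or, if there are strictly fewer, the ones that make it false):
is never true.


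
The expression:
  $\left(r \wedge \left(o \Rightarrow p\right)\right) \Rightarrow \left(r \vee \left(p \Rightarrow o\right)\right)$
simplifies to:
$\text{True}$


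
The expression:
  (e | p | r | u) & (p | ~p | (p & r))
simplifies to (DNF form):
e | p | r | u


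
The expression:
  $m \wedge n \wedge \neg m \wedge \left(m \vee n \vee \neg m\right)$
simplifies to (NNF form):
$\text{False}$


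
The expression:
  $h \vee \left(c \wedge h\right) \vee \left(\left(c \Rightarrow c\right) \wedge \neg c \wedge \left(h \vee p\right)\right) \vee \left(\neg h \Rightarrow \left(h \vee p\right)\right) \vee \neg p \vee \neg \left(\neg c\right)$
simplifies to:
$\text{True}$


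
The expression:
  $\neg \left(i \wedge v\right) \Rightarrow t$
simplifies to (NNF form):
$t \vee \left(i \wedge v\right)$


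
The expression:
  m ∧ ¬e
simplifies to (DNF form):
m ∧ ¬e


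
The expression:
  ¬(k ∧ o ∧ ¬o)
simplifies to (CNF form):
True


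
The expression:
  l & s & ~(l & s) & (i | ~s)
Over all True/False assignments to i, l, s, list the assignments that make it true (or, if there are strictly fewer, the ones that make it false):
is never true.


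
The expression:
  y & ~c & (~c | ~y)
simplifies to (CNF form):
y & ~c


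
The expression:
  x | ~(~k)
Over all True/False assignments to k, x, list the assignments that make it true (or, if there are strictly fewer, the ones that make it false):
is false only for:
  k=False, x=False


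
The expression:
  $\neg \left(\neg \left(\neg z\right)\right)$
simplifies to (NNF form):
$\neg z$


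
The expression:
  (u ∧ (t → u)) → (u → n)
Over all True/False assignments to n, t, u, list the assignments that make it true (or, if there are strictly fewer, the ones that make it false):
is false only for:
  n=False, t=False, u=True;
  n=False, t=True, u=True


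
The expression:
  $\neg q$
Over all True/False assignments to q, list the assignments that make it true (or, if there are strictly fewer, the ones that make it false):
is true only for:
  q=False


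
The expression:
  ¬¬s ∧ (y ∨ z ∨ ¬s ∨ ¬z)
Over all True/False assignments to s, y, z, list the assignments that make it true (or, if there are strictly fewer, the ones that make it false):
is true only for:
  s=True, y=False, z=False;
  s=True, y=False, z=True;
  s=True, y=True, z=False;
  s=True, y=True, z=True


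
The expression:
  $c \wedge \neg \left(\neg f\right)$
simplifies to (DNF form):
$c \wedge f$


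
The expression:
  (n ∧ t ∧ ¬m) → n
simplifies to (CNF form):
True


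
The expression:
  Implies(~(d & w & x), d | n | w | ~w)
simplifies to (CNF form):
True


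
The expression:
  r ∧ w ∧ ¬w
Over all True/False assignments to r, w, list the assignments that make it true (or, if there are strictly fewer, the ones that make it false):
is never true.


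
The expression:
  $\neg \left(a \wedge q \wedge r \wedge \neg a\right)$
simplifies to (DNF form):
$\text{True}$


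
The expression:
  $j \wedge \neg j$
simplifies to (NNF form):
$\text{False}$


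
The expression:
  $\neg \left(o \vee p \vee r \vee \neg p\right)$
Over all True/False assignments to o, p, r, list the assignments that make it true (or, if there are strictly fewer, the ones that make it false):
is never true.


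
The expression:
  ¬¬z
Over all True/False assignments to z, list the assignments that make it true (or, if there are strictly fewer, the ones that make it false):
is true only for:
  z=True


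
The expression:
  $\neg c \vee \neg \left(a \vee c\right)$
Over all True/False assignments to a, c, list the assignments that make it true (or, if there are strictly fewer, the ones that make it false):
is true only for:
  a=False, c=False;
  a=True, c=False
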